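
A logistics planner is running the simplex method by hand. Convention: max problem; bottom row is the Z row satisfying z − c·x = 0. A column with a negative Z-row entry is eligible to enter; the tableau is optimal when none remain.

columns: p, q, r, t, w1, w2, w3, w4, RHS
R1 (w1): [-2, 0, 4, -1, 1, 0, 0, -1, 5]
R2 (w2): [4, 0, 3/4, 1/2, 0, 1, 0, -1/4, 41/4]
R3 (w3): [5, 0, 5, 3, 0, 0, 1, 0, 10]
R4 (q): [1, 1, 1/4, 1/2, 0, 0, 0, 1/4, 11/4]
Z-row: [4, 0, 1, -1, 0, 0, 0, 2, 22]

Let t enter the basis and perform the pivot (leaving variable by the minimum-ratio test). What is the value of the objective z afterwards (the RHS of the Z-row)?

76/3

Ratio test on column t — row 1: entry -1 ≤ 0; row 2: (41/4)/(1/2) = 41/2; row 3: 10/3 = 10/3; row 4: (11/4)/(1/2) = 11/2. Minimum is 10/3 at row 3 (w3 leaves); pivot element 3.
Pivot on row 3; the Z-row RHS becomes 22 − (-1)·(10/3) = 76/3.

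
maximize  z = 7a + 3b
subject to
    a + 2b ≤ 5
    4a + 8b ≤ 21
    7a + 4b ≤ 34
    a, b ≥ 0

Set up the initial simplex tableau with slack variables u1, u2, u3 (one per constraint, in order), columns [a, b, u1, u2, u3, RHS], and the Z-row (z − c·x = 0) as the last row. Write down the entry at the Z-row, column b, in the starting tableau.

The Z-row carries the negated objective coefficients: the b entry is -3.

-3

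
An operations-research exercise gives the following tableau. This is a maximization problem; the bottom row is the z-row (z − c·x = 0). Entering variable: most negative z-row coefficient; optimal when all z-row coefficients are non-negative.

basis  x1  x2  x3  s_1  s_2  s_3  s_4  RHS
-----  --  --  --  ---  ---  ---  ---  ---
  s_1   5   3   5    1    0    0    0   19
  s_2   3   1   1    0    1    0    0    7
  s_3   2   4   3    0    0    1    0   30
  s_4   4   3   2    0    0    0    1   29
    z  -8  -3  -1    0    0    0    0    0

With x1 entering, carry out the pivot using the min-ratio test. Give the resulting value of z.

Ratio test on column x1 — row 1: 19/5 = 19/5; row 2: 7/3 = 7/3; row 3: 30/2 = 15; row 4: 29/4 = 29/4. Minimum is 7/3 at row 2 (s_2 leaves); pivot element 3.
Pivot on row 2; the z-row RHS becomes 0 − (-8)·(7/3) = 56/3.

56/3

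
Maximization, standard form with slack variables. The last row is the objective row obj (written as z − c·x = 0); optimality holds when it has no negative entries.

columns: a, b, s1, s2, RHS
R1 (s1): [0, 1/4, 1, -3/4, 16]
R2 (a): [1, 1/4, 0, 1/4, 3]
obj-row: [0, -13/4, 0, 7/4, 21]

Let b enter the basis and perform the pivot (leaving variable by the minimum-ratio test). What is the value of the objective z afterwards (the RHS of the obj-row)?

60

Ratio test on column b — row 1: 16/(1/4) = 64; row 2: 3/(1/4) = 12. Minimum is 12 at row 2 (a leaves); pivot element 1/4.
Pivot on row 2; the obj-row RHS becomes 21 − (-13/4)·12 = 60.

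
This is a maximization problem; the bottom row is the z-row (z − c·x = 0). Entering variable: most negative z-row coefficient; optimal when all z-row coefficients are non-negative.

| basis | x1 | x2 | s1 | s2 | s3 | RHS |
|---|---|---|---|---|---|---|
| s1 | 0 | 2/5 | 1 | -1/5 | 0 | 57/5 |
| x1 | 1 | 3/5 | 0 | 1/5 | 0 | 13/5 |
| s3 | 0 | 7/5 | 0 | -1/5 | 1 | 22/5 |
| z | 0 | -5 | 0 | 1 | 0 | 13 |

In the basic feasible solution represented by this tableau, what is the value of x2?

x2 is not in the basis, so in the current basic feasible solution x2 = 0.

0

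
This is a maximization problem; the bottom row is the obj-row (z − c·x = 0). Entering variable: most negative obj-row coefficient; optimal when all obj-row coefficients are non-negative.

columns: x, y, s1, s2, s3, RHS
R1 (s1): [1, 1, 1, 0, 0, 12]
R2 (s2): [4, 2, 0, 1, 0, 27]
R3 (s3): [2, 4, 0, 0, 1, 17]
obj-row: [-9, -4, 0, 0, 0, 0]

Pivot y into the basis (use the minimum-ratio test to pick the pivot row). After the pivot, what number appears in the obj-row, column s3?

Ratio test on column y — row 1: 12/1 = 12; row 2: 27/2 = 27/2; row 3: 17/4 = 17/4. Minimum is 17/4 at row 3 (s3 leaves); pivot element 4.
Divide row 3 by 4; eliminate column y from the other rows.
obj-row update in column s3: 0 − (-4)·(1/4) = 1.

1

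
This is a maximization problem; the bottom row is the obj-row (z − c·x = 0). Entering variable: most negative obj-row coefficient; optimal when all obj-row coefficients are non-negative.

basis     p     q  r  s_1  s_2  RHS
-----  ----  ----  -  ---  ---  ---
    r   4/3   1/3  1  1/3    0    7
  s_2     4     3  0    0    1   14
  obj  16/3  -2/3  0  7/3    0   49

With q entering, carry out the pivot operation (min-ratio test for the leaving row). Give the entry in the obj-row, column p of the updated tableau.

Ratio test on column q — row 1: 7/(1/3) = 21; row 2: 14/3 = 14/3. Minimum is 14/3 at row 2 (s_2 leaves); pivot element 3.
Divide row 2 by 3; eliminate column q from the other rows.
obj-row update in column p: 16/3 − (-2/3)·(4/3) = 56/9.

56/9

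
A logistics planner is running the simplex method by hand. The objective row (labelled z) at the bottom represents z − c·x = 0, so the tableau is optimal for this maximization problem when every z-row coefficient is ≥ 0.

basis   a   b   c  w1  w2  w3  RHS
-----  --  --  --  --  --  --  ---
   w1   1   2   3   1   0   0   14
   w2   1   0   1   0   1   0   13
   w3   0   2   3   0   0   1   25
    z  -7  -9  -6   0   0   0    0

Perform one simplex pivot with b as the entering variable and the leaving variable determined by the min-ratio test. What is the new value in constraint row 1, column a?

1/2

Ratio test on column b — row 1: 14/2 = 7; row 2: entry 0 ≤ 0; row 3: 25/2 = 25/2. Minimum is 7 at row 1 (w1 leaves); pivot element 2.
Divide row 1 by 2; eliminate column b from the other rows.
In the new row 1, the a entry is the old entry divided by the pivot: 1/2 = 1/2.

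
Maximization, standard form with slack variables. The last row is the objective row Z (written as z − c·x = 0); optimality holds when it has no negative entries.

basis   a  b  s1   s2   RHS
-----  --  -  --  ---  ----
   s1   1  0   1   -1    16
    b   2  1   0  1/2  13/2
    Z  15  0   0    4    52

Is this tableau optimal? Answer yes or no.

yes

Every Z-row coefficient is ≥ 0, so the tableau is optimal.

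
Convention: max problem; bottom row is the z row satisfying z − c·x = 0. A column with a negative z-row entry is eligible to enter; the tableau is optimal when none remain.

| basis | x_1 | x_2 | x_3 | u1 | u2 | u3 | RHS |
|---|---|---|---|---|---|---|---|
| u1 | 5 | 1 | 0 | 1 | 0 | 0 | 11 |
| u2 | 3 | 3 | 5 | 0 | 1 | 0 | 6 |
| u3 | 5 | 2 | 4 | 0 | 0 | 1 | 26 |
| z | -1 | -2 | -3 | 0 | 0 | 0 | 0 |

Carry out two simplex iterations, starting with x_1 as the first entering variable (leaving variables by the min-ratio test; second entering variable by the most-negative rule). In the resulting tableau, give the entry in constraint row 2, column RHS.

Ratio test on column x_1 — row 1: 11/5 = 11/5; row 2: 6/3 = 2; row 3: 26/5 = 26/5. Minimum is 2 at row 2 (u2 leaves); pivot element 3.
Divide row 2 by 3; eliminate column x_1 from the other rows.
Second iteration: most negative z-row entry is -4/3 in column x_3, so x_3 enters.
Ratio test on column x_3 — row 1: entry -25/3 ≤ 0; row 2: 2/(5/3) = 6/5; row 3: entry -13/3 ≤ 0. Minimum is 6/5 at row 2 (x_1 leaves); pivot element 5/3.
Divide row 2 by 5/3; eliminate column x_3 from the other rows.
After both pivots, the entry at constraint row 2, column RHS is 6/5.

6/5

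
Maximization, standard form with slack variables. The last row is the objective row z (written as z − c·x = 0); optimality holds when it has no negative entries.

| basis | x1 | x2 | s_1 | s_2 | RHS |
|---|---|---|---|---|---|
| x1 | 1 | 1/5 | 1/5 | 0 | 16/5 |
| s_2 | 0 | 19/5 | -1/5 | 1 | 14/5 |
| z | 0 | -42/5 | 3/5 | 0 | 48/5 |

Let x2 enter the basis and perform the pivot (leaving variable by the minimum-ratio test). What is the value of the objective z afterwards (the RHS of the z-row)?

300/19

Ratio test on column x2 — row 1: (16/5)/(1/5) = 16; row 2: (14/5)/(19/5) = 14/19. Minimum is 14/19 at row 2 (s_2 leaves); pivot element 19/5.
Pivot on row 2; the z-row RHS becomes 48/5 − (-42/5)·(14/19) = 300/19.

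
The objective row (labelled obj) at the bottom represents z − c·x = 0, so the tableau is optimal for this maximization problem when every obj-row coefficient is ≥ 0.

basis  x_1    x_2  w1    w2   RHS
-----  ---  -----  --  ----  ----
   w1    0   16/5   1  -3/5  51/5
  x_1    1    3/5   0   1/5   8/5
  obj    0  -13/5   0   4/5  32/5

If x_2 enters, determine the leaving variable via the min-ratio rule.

Column x_2 entries and ratios — w1: (51/5)/(16/5) = 51/16; x_1: (8/5)/(3/5) = 8/3.
Smallest ratio is 8/3 in the row of x_1, so x_1 leaves.

x_1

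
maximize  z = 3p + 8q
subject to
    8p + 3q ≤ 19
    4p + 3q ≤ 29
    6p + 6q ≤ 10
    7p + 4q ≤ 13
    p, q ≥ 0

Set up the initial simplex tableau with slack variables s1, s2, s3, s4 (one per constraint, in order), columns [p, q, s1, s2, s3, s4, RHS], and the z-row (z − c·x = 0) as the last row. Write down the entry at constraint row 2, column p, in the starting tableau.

4

Constraint 2 has coefficient 4 on p.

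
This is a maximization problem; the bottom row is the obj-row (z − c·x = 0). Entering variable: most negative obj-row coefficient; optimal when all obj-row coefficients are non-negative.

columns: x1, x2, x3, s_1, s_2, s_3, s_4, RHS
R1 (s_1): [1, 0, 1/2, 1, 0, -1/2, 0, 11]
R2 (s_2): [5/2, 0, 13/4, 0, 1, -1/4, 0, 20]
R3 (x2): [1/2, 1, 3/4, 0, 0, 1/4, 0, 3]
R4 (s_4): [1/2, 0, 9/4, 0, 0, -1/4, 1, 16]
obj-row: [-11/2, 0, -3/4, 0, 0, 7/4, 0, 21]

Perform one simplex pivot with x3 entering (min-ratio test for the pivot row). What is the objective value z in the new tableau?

24

Ratio test on column x3 — row 1: 11/(1/2) = 22; row 2: 20/(13/4) = 80/13; row 3: 3/(3/4) = 4; row 4: 16/(9/4) = 64/9. Minimum is 4 at row 3 (x2 leaves); pivot element 3/4.
Pivot on row 3; the obj-row RHS becomes 21 − (-3/4)·4 = 24.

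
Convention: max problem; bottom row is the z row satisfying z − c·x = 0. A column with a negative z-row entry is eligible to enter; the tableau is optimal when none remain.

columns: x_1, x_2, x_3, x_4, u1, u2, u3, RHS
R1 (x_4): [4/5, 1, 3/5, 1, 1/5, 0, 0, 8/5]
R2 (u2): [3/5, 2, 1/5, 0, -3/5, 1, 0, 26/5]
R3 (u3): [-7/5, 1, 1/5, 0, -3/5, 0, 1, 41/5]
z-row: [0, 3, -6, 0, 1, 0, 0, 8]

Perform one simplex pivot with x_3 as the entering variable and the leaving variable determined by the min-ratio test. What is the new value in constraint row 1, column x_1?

4/3

Ratio test on column x_3 — row 1: (8/5)/(3/5) = 8/3; row 2: (26/5)/(1/5) = 26; row 3: (41/5)/(1/5) = 41. Minimum is 8/3 at row 1 (x_4 leaves); pivot element 3/5.
Divide row 1 by 3/5; eliminate column x_3 from the other rows.
In the new row 1, the x_1 entry is the old entry divided by the pivot: (4/5)/(3/5) = 4/3.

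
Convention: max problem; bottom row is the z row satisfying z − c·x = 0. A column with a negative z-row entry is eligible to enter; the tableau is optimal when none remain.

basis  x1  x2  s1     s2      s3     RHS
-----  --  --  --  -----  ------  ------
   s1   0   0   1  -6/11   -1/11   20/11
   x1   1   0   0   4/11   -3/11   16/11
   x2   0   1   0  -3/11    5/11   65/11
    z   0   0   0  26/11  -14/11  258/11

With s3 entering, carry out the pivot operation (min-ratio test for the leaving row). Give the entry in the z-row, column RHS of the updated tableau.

40

Ratio test on column s3 — row 1: entry -1/11 ≤ 0; row 2: entry -3/11 ≤ 0; row 3: (65/11)/(5/11) = 13. Minimum is 13 at row 3 (x2 leaves); pivot element 5/11.
Divide row 3 by 5/11; eliminate column s3 from the other rows.
z-row update in column RHS: 258/11 − (-14/11)·13 = 40.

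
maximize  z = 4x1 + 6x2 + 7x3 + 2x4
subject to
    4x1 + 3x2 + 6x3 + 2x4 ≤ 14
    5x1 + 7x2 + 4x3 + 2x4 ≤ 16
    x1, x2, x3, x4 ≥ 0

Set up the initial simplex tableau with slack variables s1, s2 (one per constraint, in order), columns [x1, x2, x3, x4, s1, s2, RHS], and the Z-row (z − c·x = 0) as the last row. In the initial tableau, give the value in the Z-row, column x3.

The Z-row carries the negated objective coefficients: the x3 entry is -7.

-7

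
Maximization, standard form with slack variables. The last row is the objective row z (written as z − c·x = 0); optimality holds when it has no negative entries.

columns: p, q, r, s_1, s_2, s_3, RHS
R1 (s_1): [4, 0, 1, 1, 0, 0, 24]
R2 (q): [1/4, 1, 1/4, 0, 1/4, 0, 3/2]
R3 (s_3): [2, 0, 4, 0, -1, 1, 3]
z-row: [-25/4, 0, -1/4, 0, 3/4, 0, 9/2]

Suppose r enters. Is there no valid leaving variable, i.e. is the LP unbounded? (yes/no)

no

Column r has positive entries in row(s) 1, 2, 3, so the ratio test bounds it — not unbounded.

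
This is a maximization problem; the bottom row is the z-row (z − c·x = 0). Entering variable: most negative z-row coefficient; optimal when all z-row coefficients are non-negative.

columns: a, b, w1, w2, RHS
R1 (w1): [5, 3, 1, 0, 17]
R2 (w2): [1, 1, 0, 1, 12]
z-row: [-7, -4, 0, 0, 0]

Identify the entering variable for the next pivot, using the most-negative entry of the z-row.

Negative z-row entries: a: -7, b: -4.
The most negative is -7 in column a, so a enters.

a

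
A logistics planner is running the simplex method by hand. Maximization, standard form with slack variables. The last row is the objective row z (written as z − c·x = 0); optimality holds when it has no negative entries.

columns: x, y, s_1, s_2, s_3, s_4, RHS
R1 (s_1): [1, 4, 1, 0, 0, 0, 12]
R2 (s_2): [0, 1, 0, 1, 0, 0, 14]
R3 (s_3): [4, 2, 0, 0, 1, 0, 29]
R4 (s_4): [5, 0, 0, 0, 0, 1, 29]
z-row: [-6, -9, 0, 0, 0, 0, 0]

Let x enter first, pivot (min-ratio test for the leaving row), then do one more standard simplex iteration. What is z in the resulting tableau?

195/4

Ratio test on column x — row 1: 12/1 = 12; row 2: entry 0 ≤ 0; row 3: 29/4 = 29/4; row 4: 29/5 = 29/5. Minimum is 29/5 at row 4 (s_4 leaves); pivot element 5.
Pivot on row 4; the z-row RHS becomes 0 − (-6)·(29/5) = 174/5.
Next entering variable (most negative z-row entry -9): y.
Ratio test on column y — row 1: (31/5)/4 = 31/20; row 2: 14/1 = 14; row 3: (29/5)/2 = 29/10; row 4: entry 0 ≤ 0. Minimum is 31/20 at row 1 (s_1 leaves); pivot element 4.
After the second pivot the z-row RHS is 174/5 − (-9)·(31/20) = 195/4.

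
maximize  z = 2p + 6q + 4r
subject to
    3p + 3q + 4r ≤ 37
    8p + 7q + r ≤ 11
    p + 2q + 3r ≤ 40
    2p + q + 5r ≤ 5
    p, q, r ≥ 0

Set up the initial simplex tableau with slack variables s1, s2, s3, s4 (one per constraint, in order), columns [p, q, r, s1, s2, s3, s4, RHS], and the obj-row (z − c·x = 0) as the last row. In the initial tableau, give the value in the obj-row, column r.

The obj-row carries the negated objective coefficients: the r entry is -4.

-4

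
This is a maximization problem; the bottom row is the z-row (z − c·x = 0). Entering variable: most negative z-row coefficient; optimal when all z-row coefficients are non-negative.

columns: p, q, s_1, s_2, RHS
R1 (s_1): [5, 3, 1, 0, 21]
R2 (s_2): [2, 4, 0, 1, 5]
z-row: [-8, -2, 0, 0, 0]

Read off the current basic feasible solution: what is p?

0

p is not in the basis, so in the current basic feasible solution p = 0.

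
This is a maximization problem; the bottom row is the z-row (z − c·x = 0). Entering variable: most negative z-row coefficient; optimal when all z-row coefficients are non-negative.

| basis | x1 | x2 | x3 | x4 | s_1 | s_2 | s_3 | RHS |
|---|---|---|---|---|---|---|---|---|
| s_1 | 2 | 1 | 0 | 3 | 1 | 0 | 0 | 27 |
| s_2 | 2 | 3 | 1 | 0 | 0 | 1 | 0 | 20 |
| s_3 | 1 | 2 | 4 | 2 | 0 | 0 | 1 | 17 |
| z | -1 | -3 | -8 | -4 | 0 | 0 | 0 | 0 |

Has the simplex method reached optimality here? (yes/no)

no

The z-row has a negative entry -8 in column x3, so it is not optimal.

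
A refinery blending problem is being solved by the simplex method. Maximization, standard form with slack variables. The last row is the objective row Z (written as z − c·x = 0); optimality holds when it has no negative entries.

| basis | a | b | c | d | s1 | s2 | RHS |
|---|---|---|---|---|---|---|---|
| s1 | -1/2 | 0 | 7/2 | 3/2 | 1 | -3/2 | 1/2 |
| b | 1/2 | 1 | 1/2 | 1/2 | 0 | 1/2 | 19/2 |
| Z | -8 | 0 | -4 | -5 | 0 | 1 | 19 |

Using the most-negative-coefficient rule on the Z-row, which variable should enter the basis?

a

Negative Z-row entries: a: -8, c: -4, d: -5.
The most negative is -8 in column a, so a enters.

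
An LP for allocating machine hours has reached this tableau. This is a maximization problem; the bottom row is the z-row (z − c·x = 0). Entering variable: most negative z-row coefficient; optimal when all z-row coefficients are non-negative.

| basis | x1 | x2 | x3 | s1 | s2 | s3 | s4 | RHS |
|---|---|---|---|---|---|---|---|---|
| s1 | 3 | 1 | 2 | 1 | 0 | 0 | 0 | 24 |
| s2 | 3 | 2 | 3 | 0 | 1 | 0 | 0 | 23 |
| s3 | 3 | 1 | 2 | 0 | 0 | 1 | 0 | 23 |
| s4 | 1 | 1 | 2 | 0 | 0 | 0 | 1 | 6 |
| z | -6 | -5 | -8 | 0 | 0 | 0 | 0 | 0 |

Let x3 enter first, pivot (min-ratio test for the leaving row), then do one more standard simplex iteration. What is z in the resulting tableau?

36

Ratio test on column x3 — row 1: 24/2 = 12; row 2: 23/3 = 23/3; row 3: 23/2 = 23/2; row 4: 6/2 = 3. Minimum is 3 at row 4 (s4 leaves); pivot element 2.
Pivot on row 4; the z-row RHS becomes 0 − (-8)·3 = 24.
Next entering variable (most negative z-row entry -2): x1.
Ratio test on column x1 — row 1: 18/2 = 9; row 2: 14/(3/2) = 28/3; row 3: 17/2 = 17/2; row 4: 3/(1/2) = 6. Minimum is 6 at row 4 (x3 leaves); pivot element 1/2.
After the second pivot the z-row RHS is 24 − (-2)·6 = 36.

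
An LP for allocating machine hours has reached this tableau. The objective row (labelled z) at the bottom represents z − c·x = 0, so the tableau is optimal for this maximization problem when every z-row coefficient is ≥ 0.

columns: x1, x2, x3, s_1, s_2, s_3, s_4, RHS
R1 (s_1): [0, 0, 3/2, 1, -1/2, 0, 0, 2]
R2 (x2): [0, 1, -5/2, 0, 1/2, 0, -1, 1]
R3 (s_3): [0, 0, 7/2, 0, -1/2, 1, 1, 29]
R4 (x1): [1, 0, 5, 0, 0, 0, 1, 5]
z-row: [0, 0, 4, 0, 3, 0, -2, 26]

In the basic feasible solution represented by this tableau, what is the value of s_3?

29

s_3 is basic (row 3); its value is the RHS of that row, 29.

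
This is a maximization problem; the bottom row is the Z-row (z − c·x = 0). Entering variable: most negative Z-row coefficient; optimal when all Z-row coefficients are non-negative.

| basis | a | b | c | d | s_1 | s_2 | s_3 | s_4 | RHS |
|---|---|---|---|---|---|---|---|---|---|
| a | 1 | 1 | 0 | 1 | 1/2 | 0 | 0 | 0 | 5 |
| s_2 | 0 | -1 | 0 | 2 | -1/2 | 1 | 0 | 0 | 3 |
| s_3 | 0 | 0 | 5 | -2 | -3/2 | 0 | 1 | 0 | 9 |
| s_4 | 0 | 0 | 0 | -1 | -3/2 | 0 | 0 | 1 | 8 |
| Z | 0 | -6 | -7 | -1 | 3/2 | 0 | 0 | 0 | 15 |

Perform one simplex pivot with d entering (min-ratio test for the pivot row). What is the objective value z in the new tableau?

Ratio test on column d — row 1: 5/1 = 5; row 2: 3/2 = 3/2; row 3: entry -2 ≤ 0; row 4: entry -1 ≤ 0. Minimum is 3/2 at row 2 (s_2 leaves); pivot element 2.
Pivot on row 2; the Z-row RHS becomes 15 − (-1)·(3/2) = 33/2.

33/2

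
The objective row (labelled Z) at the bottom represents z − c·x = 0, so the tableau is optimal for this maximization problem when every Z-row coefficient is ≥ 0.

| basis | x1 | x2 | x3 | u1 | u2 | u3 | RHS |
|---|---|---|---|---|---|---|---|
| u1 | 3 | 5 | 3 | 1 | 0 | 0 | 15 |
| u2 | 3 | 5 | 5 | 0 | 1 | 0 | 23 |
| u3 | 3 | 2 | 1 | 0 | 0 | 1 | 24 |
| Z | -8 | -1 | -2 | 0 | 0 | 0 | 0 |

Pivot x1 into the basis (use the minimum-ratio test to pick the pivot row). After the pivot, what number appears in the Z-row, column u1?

Ratio test on column x1 — row 1: 15/3 = 5; row 2: 23/3 = 23/3; row 3: 24/3 = 8. Minimum is 5 at row 1 (u1 leaves); pivot element 3.
Divide row 1 by 3; eliminate column x1 from the other rows.
Z-row update in column u1: 0 − (-8)·(1/3) = 8/3.

8/3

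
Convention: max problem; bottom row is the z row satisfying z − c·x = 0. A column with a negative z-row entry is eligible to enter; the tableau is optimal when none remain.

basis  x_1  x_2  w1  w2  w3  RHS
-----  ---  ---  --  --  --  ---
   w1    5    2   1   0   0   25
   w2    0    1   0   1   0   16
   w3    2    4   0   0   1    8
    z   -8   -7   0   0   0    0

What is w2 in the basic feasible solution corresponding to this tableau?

w2 is basic (row 2); its value is the RHS of that row, 16.

16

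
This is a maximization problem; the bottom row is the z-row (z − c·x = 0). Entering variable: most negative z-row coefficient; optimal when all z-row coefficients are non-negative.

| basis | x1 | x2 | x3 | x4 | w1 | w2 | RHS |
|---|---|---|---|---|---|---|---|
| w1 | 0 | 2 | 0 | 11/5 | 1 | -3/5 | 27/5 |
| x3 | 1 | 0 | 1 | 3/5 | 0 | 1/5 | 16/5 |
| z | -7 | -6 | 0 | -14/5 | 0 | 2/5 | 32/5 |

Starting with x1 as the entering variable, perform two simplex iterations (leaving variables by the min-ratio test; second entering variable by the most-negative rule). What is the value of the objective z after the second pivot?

45

Ratio test on column x1 — row 1: entry 0 ≤ 0; row 2: (16/5)/1 = 16/5. Minimum is 16/5 at row 2 (x3 leaves); pivot element 1.
Pivot on row 2; the z-row RHS becomes 32/5 − (-7)·(16/5) = 144/5.
Next entering variable (most negative z-row entry -6): x2.
Ratio test on column x2 — row 1: (27/5)/2 = 27/10; row 2: entry 0 ≤ 0. Minimum is 27/10 at row 1 (w1 leaves); pivot element 2.
After the second pivot the z-row RHS is 144/5 − (-6)·(27/10) = 45.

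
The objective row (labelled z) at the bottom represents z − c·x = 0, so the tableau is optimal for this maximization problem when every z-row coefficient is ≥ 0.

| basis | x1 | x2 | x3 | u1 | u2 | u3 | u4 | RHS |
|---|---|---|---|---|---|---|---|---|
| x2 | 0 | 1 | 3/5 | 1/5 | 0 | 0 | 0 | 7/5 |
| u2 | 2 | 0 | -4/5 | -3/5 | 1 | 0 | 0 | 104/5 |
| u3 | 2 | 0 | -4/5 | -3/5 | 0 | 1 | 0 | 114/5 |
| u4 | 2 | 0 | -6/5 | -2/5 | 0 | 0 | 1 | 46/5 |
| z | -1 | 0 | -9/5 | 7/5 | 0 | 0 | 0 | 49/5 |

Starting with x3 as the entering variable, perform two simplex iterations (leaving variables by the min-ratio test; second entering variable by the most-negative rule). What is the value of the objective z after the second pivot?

Ratio test on column x3 — row 1: (7/5)/(3/5) = 7/3; row 2: entry -4/5 ≤ 0; row 3: entry -4/5 ≤ 0; row 4: entry -6/5 ≤ 0. Minimum is 7/3 at row 1 (x2 leaves); pivot element 3/5.
Pivot on row 1; the z-row RHS becomes 49/5 − (-9/5)·(7/3) = 14.
Next entering variable (most negative z-row entry -1): x1.
Ratio test on column x1 — row 1: entry 0 ≤ 0; row 2: (68/3)/2 = 34/3; row 3: (74/3)/2 = 37/3; row 4: 12/2 = 6. Minimum is 6 at row 4 (u4 leaves); pivot element 2.
After the second pivot the z-row RHS is 14 − (-1)·6 = 20.

20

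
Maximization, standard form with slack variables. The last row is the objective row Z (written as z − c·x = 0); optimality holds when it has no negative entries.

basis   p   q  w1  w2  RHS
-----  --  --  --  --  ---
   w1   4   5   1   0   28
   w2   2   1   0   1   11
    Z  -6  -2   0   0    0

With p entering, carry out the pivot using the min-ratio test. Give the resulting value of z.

Ratio test on column p — row 1: 28/4 = 7; row 2: 11/2 = 11/2. Minimum is 11/2 at row 2 (w2 leaves); pivot element 2.
Pivot on row 2; the Z-row RHS becomes 0 − (-6)·(11/2) = 33.

33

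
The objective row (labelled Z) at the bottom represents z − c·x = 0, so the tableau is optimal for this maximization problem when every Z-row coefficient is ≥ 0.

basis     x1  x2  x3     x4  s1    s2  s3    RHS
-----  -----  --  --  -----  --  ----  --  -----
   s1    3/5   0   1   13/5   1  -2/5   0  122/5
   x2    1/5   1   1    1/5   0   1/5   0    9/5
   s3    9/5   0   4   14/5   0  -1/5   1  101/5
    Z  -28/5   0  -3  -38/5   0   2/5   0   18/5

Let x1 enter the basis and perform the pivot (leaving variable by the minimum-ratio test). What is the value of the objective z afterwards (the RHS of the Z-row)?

Ratio test on column x1 — row 1: (122/5)/(3/5) = 122/3; row 2: (9/5)/(1/5) = 9; row 3: (101/5)/(9/5) = 101/9. Minimum is 9 at row 2 (x2 leaves); pivot element 1/5.
Pivot on row 2; the Z-row RHS becomes 18/5 − (-28/5)·9 = 54.

54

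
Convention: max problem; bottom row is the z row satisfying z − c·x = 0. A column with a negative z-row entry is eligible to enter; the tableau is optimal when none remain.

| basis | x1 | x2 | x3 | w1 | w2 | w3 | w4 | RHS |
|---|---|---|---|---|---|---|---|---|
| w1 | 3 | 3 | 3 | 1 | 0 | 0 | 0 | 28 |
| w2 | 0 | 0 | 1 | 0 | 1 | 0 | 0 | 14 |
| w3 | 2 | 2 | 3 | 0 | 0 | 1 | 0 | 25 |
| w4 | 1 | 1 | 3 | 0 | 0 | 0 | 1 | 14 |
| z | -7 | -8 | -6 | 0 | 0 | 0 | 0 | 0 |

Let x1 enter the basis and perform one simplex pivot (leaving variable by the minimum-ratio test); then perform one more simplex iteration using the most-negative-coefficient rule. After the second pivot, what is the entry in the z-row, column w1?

8/3

Ratio test on column x1 — row 1: 28/3 = 28/3; row 2: entry 0 ≤ 0; row 3: 25/2 = 25/2; row 4: 14/1 = 14. Minimum is 28/3 at row 1 (w1 leaves); pivot element 3.
Divide row 1 by 3; eliminate column x1 from the other rows.
Second iteration: most negative z-row entry is -1 in column x2, so x2 enters.
Ratio test on column x2 — row 1: (28/3)/1 = 28/3; row 2: entry 0 ≤ 0; row 3: entry 0 ≤ 0; row 4: entry 0 ≤ 0. Minimum is 28/3 at row 1 (x1 leaves); pivot element 1.
Divide row 1 by 1; eliminate column x2 from the other rows.
After both pivots, the entry at the z-row, column w1 is 8/3.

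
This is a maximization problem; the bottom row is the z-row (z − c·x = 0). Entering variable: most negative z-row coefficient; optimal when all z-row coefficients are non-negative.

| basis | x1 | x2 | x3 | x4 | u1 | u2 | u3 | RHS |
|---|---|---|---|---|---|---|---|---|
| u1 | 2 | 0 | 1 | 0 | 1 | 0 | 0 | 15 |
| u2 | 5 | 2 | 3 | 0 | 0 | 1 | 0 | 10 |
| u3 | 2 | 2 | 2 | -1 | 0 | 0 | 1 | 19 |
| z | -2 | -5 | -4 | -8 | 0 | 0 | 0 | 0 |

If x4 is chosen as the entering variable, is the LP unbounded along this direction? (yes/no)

yes

Every constraint-row entry in column x4 is ≤ 0, so increasing x4 is unbounded.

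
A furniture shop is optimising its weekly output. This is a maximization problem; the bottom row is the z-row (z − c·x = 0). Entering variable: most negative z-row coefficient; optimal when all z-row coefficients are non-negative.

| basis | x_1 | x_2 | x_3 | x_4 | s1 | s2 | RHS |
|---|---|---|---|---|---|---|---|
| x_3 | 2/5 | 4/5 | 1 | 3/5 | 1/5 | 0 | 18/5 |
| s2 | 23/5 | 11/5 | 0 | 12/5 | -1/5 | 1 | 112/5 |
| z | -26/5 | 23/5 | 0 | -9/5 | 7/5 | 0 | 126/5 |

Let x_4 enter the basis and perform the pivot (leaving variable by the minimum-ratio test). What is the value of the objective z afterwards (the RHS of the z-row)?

36

Ratio test on column x_4 — row 1: (18/5)/(3/5) = 6; row 2: (112/5)/(12/5) = 28/3. Minimum is 6 at row 1 (x_3 leaves); pivot element 3/5.
Pivot on row 1; the z-row RHS becomes 126/5 − (-9/5)·6 = 36.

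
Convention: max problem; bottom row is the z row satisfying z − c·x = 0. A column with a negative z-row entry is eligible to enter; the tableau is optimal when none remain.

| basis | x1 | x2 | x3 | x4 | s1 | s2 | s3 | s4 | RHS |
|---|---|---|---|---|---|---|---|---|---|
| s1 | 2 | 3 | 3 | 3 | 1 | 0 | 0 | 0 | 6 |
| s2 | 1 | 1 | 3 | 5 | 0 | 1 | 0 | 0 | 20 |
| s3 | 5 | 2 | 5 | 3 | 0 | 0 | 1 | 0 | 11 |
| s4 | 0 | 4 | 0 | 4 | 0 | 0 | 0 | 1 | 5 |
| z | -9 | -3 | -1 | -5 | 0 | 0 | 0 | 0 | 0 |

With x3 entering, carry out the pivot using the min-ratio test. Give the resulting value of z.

Ratio test on column x3 — row 1: 6/3 = 2; row 2: 20/3 = 20/3; row 3: 11/5 = 11/5; row 4: entry 0 ≤ 0. Minimum is 2 at row 1 (s1 leaves); pivot element 3.
Pivot on row 1; the z-row RHS becomes 0 − (-1)·2 = 2.

2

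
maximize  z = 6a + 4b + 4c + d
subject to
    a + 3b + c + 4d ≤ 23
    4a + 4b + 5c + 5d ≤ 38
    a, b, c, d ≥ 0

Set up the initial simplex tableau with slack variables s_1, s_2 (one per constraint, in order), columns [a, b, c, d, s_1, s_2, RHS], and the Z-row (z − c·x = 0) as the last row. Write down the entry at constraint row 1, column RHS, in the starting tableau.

23

The RHS of constraint 1 is b_1 = 23.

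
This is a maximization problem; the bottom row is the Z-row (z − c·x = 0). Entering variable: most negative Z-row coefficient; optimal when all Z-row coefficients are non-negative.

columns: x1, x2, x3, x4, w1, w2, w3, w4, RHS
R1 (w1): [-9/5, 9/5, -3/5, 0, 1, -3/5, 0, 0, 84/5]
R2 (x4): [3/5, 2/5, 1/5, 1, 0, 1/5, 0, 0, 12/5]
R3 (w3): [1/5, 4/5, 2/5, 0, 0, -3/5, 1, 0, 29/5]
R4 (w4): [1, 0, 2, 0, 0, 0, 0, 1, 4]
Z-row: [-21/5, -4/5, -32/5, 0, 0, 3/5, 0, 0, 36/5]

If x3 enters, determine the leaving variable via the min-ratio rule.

w4

Column x3 entries and ratios — w1: -3/5 ≤ 0, skip; x4: (12/5)/(1/5) = 12; w3: (29/5)/(2/5) = 29/2; w4: 4/2 = 2.
Smallest ratio is 2 in the row of w4, so w4 leaves.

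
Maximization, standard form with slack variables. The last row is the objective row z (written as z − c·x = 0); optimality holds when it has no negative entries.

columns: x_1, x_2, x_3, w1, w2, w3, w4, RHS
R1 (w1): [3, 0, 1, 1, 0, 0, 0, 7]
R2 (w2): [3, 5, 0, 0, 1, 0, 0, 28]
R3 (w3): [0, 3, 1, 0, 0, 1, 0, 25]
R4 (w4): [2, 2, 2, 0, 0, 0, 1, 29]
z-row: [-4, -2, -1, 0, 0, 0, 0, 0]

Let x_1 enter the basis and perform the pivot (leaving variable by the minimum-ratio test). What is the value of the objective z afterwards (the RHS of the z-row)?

28/3

Ratio test on column x_1 — row 1: 7/3 = 7/3; row 2: 28/3 = 28/3; row 3: entry 0 ≤ 0; row 4: 29/2 = 29/2. Minimum is 7/3 at row 1 (w1 leaves); pivot element 3.
Pivot on row 1; the z-row RHS becomes 0 − (-4)·(7/3) = 28/3.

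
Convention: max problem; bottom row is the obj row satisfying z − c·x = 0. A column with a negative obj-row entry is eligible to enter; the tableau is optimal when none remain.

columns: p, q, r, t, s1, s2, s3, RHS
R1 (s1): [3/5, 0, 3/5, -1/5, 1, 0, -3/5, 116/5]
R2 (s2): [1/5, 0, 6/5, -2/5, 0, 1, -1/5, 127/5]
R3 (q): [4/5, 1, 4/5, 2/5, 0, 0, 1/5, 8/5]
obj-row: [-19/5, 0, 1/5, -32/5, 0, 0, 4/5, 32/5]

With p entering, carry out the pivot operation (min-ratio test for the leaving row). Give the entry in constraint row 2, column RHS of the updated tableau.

25

Ratio test on column p — row 1: (116/5)/(3/5) = 116/3; row 2: (127/5)/(1/5) = 127; row 3: (8/5)/(4/5) = 2. Minimum is 2 at row 3 (q leaves); pivot element 4/5.
Divide row 3 by 4/5; eliminate column p from the other rows.
Row 2 update in column RHS: 127/5 − (1/5)·2 = 25.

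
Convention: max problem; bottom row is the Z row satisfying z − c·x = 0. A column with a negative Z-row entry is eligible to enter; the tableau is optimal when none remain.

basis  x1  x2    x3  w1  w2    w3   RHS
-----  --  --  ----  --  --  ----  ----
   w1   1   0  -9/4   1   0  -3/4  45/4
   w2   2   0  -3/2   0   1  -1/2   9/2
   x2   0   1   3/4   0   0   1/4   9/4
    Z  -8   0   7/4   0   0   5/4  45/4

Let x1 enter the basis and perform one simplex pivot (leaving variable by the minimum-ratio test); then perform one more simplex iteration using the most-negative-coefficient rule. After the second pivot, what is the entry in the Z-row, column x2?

17/3

Ratio test on column x1 — row 1: (45/4)/1 = 45/4; row 2: (9/2)/2 = 9/4; row 3: entry 0 ≤ 0. Minimum is 9/4 at row 2 (w2 leaves); pivot element 2.
Divide row 2 by 2; eliminate column x1 from the other rows.
Second iteration: most negative Z-row entry is -17/4 in column x3, so x3 enters.
Ratio test on column x3 — row 1: entry -3/2 ≤ 0; row 2: entry -3/4 ≤ 0; row 3: (9/4)/(3/4) = 3. Minimum is 3 at row 3 (x2 leaves); pivot element 3/4.
Divide row 3 by 3/4; eliminate column x3 from the other rows.
After both pivots, the entry at the Z-row, column x2 is 17/3.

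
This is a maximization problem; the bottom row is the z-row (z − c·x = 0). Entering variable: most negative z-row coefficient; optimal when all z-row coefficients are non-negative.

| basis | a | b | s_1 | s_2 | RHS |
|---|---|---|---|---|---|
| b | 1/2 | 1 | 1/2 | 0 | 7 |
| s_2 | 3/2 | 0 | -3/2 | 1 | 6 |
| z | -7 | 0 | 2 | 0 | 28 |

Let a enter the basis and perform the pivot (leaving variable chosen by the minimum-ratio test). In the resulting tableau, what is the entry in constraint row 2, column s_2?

Ratio test on column a — row 1: 7/(1/2) = 14; row 2: 6/(3/2) = 4. Minimum is 4 at row 2 (s_2 leaves); pivot element 3/2.
Divide row 2 by 3/2; eliminate column a from the other rows.
In the new row 2, the s_2 entry is the old entry divided by the pivot: 1/(3/2) = 2/3.

2/3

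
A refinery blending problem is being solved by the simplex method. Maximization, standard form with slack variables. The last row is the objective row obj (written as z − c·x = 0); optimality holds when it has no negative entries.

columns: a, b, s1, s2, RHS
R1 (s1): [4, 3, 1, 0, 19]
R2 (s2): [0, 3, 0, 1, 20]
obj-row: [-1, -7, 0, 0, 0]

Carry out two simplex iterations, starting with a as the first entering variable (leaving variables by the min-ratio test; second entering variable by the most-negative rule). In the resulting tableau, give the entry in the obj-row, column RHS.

133/3

Ratio test on column a — row 1: 19/4 = 19/4; row 2: entry 0 ≤ 0. Minimum is 19/4 at row 1 (s1 leaves); pivot element 4.
Divide row 1 by 4; eliminate column a from the other rows.
Second iteration: most negative obj-row entry is -25/4 in column b, so b enters.
Ratio test on column b — row 1: (19/4)/(3/4) = 19/3; row 2: 20/3 = 20/3. Minimum is 19/3 at row 1 (a leaves); pivot element 3/4.
Divide row 1 by 3/4; eliminate column b from the other rows.
After both pivots, the entry at the obj-row, column RHS is 133/3.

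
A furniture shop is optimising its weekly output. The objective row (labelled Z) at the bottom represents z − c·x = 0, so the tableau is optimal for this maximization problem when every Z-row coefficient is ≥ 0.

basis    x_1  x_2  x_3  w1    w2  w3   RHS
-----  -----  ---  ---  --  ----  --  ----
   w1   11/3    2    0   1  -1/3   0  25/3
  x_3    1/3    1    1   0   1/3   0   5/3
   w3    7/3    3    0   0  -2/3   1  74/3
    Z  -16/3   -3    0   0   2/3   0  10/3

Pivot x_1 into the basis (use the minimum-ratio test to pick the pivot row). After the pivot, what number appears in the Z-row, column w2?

2/11

Ratio test on column x_1 — row 1: (25/3)/(11/3) = 25/11; row 2: (5/3)/(1/3) = 5; row 3: (74/3)/(7/3) = 74/7. Minimum is 25/11 at row 1 (w1 leaves); pivot element 11/3.
Divide row 1 by 11/3; eliminate column x_1 from the other rows.
Z-row update in column w2: 2/3 − (-16/3)·(-1/11) = 2/11.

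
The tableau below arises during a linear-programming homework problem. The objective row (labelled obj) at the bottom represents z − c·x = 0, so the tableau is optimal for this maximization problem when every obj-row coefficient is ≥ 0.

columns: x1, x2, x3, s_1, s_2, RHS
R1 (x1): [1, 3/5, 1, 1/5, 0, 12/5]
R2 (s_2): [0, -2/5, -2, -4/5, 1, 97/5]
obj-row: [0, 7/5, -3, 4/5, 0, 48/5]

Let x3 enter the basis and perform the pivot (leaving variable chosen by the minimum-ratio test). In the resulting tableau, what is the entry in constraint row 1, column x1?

1

Ratio test on column x3 — row 1: (12/5)/1 = 12/5; row 2: entry -2 ≤ 0. Minimum is 12/5 at row 1 (x1 leaves); pivot element 1.
Divide row 1 by 1; eliminate column x3 from the other rows.
In the new row 1, the x1 entry is the old entry divided by the pivot: 1/1 = 1.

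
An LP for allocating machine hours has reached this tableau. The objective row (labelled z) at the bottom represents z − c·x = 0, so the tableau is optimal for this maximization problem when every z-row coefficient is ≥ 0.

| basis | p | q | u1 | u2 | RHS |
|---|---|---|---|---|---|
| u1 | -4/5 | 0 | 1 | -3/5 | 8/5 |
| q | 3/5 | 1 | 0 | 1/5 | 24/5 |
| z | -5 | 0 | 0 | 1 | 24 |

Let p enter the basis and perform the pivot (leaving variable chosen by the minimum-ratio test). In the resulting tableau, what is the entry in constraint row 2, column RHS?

8

Ratio test on column p — row 1: entry -4/5 ≤ 0; row 2: (24/5)/(3/5) = 8. Minimum is 8 at row 2 (q leaves); pivot element 3/5.
Divide row 2 by 3/5; eliminate column p from the other rows.
In the new row 2, the RHS entry is the old entry divided by the pivot: (24/5)/(3/5) = 8.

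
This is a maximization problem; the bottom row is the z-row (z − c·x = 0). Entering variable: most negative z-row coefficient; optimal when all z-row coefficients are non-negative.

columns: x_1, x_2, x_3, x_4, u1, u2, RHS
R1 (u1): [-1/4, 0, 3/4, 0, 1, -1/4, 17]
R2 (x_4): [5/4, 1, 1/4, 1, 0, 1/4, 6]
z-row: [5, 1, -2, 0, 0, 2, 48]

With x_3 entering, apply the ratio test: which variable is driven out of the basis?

u1

Column x_3 entries and ratios — u1: 17/(3/4) = 68/3; x_4: 6/(1/4) = 24.
Smallest ratio is 68/3 in the row of u1, so u1 leaves.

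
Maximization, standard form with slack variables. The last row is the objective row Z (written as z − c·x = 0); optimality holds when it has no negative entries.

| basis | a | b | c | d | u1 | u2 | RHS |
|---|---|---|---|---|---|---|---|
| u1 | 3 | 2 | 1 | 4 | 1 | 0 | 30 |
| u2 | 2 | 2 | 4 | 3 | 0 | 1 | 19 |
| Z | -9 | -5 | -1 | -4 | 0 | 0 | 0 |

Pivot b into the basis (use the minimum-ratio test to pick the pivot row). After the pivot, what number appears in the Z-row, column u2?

5/2

Ratio test on column b — row 1: 30/2 = 15; row 2: 19/2 = 19/2. Minimum is 19/2 at row 2 (u2 leaves); pivot element 2.
Divide row 2 by 2; eliminate column b from the other rows.
Z-row update in column u2: 0 − (-5)·(1/2) = 5/2.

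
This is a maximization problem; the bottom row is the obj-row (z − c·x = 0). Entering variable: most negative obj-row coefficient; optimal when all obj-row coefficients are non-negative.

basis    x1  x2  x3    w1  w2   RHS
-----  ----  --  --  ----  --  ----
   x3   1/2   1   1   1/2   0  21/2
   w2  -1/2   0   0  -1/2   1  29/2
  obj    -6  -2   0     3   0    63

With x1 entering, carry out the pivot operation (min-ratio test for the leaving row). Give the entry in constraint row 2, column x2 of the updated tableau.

1

Ratio test on column x1 — row 1: (21/2)/(1/2) = 21; row 2: entry -1/2 ≤ 0. Minimum is 21 at row 1 (x3 leaves); pivot element 1/2.
Divide row 1 by 1/2; eliminate column x1 from the other rows.
Row 2 update in column x2: 0 − (-1/2)·2 = 1.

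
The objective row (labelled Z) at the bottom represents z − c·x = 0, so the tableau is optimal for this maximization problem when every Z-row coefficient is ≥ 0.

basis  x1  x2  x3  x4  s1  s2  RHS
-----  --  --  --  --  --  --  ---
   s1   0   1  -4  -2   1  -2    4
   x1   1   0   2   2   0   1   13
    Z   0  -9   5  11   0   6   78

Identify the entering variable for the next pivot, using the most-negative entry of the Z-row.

x2

Negative Z-row entries: x2: -9.
The most negative is -9 in column x2, so x2 enters.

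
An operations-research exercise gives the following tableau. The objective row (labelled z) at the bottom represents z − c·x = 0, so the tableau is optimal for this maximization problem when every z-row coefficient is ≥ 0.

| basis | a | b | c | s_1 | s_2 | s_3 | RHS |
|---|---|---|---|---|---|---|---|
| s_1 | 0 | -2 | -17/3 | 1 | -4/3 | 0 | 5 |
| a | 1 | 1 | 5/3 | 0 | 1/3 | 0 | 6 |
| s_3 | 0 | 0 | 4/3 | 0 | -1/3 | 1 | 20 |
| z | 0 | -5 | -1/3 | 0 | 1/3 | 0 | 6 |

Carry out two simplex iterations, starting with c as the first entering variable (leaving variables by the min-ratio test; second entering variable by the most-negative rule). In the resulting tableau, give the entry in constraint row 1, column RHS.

17

Ratio test on column c — row 1: entry -17/3 ≤ 0; row 2: 6/(5/3) = 18/5; row 3: 20/(4/3) = 15. Minimum is 18/5 at row 2 (a leaves); pivot element 5/3.
Divide row 2 by 5/3; eliminate column c from the other rows.
Second iteration: most negative z-row entry is -24/5 in column b, so b enters.
Ratio test on column b — row 1: (127/5)/(7/5) = 127/7; row 2: (18/5)/(3/5) = 6; row 3: entry -4/5 ≤ 0. Minimum is 6 at row 2 (c leaves); pivot element 3/5.
Divide row 2 by 3/5; eliminate column b from the other rows.
After both pivots, the entry at constraint row 1, column RHS is 17.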